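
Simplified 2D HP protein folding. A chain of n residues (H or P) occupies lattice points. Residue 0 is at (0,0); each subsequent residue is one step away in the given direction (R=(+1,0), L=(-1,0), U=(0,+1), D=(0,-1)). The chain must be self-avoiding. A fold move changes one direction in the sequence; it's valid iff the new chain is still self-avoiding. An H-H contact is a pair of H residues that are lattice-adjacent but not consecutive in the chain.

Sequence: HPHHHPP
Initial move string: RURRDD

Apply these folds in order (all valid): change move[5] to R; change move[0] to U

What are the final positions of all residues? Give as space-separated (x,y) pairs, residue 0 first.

Answer: (0,0) (0,1) (0,2) (1,2) (2,2) (2,1) (3,1)

Derivation:
Initial moves: RURRDD
Fold: move[5]->R => RURRDR (positions: [(0, 0), (1, 0), (1, 1), (2, 1), (3, 1), (3, 0), (4, 0)])
Fold: move[0]->U => UURRDR (positions: [(0, 0), (0, 1), (0, 2), (1, 2), (2, 2), (2, 1), (3, 1)])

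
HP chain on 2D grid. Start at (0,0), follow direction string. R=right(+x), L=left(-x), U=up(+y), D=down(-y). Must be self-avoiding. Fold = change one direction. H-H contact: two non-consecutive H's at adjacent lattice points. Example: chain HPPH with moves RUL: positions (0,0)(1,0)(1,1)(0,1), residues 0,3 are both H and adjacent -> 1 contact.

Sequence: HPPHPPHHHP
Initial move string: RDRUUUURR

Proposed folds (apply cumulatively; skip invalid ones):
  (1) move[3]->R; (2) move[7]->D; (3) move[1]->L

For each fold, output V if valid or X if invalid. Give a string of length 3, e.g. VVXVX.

Initial: RDRUUUURR -> [(0, 0), (1, 0), (1, -1), (2, -1), (2, 0), (2, 1), (2, 2), (2, 3), (3, 3), (4, 3)]
Fold 1: move[3]->R => RDRRUUURR VALID
Fold 2: move[7]->D => RDRRUUUDR INVALID (collision), skipped
Fold 3: move[1]->L => RLRRUUURR INVALID (collision), skipped

Answer: VXX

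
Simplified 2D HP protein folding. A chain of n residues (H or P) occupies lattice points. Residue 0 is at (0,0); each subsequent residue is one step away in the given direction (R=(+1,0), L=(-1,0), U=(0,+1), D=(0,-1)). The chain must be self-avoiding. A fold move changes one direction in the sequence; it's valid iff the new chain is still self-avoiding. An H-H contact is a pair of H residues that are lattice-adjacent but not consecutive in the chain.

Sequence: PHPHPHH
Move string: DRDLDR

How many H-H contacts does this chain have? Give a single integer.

Answer: 1

Derivation:
Positions: [(0, 0), (0, -1), (1, -1), (1, -2), (0, -2), (0, -3), (1, -3)]
H-H contact: residue 3 @(1,-2) - residue 6 @(1, -3)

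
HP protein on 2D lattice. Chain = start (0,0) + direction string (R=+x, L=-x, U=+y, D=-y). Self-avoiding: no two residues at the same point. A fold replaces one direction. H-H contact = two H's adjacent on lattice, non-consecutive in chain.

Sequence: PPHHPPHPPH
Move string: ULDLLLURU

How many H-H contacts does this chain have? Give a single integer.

Positions: [(0, 0), (0, 1), (-1, 1), (-1, 0), (-2, 0), (-3, 0), (-4, 0), (-4, 1), (-3, 1), (-3, 2)]
No H-H contacts found.

Answer: 0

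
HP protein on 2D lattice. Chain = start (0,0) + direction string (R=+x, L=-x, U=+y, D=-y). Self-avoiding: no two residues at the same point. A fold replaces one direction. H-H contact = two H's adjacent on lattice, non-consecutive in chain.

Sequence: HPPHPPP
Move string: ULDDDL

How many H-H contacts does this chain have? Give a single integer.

Answer: 1

Derivation:
Positions: [(0, 0), (0, 1), (-1, 1), (-1, 0), (-1, -1), (-1, -2), (-2, -2)]
H-H contact: residue 0 @(0,0) - residue 3 @(-1, 0)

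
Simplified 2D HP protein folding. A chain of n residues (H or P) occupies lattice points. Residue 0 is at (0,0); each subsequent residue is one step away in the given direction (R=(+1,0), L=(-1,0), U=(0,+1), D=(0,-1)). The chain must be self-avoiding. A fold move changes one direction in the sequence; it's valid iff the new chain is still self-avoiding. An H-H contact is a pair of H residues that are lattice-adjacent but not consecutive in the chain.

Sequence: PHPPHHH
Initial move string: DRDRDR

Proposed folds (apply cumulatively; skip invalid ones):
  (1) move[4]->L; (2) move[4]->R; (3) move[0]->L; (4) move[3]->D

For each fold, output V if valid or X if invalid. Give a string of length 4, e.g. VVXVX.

Answer: XVXV

Derivation:
Initial: DRDRDR -> [(0, 0), (0, -1), (1, -1), (1, -2), (2, -2), (2, -3), (3, -3)]
Fold 1: move[4]->L => DRDRLR INVALID (collision), skipped
Fold 2: move[4]->R => DRDRRR VALID
Fold 3: move[0]->L => LRDRRR INVALID (collision), skipped
Fold 4: move[3]->D => DRDDRR VALID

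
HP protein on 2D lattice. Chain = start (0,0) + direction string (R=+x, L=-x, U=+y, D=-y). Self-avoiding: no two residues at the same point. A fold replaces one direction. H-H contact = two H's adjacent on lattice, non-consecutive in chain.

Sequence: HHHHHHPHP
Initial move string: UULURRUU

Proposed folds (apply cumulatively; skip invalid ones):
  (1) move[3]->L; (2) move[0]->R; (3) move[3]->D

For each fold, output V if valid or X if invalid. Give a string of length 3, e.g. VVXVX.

Initial: UULURRUU -> [(0, 0), (0, 1), (0, 2), (-1, 2), (-1, 3), (0, 3), (1, 3), (1, 4), (1, 5)]
Fold 1: move[3]->L => UULLRRUU INVALID (collision), skipped
Fold 2: move[0]->R => RULURRUU VALID
Fold 3: move[3]->D => RULDRRUU INVALID (collision), skipped

Answer: XVX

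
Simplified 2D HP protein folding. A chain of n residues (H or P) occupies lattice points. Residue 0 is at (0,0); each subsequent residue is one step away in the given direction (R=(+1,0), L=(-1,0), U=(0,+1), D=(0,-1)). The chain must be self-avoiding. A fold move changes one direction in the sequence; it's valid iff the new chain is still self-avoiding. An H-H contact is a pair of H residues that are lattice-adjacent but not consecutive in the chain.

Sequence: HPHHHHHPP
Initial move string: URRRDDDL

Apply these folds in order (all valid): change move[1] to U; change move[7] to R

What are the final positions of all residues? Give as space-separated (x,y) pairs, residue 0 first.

Initial moves: URRRDDDL
Fold: move[1]->U => UURRDDDL (positions: [(0, 0), (0, 1), (0, 2), (1, 2), (2, 2), (2, 1), (2, 0), (2, -1), (1, -1)])
Fold: move[7]->R => UURRDDDR (positions: [(0, 0), (0, 1), (0, 2), (1, 2), (2, 2), (2, 1), (2, 0), (2, -1), (3, -1)])

Answer: (0,0) (0,1) (0,2) (1,2) (2,2) (2,1) (2,0) (2,-1) (3,-1)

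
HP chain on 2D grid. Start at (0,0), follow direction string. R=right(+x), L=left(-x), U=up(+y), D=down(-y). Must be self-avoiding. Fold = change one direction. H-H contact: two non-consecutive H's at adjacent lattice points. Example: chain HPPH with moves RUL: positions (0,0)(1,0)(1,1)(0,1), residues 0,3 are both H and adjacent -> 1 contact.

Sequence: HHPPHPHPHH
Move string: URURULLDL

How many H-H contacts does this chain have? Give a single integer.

Answer: 1

Derivation:
Positions: [(0, 0), (0, 1), (1, 1), (1, 2), (2, 2), (2, 3), (1, 3), (0, 3), (0, 2), (-1, 2)]
H-H contact: residue 1 @(0,1) - residue 8 @(0, 2)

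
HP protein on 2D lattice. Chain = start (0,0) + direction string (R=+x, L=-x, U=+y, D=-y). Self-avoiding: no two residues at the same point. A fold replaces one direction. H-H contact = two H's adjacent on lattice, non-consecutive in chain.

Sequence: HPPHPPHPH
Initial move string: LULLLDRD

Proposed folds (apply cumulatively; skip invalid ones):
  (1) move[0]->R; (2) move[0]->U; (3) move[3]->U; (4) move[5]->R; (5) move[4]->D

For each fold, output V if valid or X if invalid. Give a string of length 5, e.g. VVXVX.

Answer: VVXXV

Derivation:
Initial: LULLLDRD -> [(0, 0), (-1, 0), (-1, 1), (-2, 1), (-3, 1), (-4, 1), (-4, 0), (-3, 0), (-3, -1)]
Fold 1: move[0]->R => RULLLDRD VALID
Fold 2: move[0]->U => UULLLDRD VALID
Fold 3: move[3]->U => UULULDRD INVALID (collision), skipped
Fold 4: move[5]->R => UULLLRRD INVALID (collision), skipped
Fold 5: move[4]->D => UULLDDRD VALID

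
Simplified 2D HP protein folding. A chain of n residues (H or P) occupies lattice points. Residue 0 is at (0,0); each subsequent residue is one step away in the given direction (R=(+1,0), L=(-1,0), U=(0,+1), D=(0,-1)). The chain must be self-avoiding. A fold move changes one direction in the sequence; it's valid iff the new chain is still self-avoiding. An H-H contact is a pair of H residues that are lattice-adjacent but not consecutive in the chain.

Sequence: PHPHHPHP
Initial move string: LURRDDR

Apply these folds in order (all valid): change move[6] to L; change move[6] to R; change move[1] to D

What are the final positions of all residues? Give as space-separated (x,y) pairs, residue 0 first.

Initial moves: LURRDDR
Fold: move[6]->L => LURRDDL (positions: [(0, 0), (-1, 0), (-1, 1), (0, 1), (1, 1), (1, 0), (1, -1), (0, -1)])
Fold: move[6]->R => LURRDDR (positions: [(0, 0), (-1, 0), (-1, 1), (0, 1), (1, 1), (1, 0), (1, -1), (2, -1)])
Fold: move[1]->D => LDRRDDR (positions: [(0, 0), (-1, 0), (-1, -1), (0, -1), (1, -1), (1, -2), (1, -3), (2, -3)])

Answer: (0,0) (-1,0) (-1,-1) (0,-1) (1,-1) (1,-2) (1,-3) (2,-3)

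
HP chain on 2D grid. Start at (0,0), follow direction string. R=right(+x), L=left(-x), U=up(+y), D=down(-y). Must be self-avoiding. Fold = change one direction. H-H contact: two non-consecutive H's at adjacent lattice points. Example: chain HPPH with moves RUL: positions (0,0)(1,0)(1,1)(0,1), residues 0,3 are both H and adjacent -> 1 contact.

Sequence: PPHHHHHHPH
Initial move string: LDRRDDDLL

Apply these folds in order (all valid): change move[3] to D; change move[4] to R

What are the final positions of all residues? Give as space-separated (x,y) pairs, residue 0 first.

Answer: (0,0) (-1,0) (-1,-1) (0,-1) (0,-2) (1,-2) (1,-3) (1,-4) (0,-4) (-1,-4)

Derivation:
Initial moves: LDRRDDDLL
Fold: move[3]->D => LDRDDDDLL (positions: [(0, 0), (-1, 0), (-1, -1), (0, -1), (0, -2), (0, -3), (0, -4), (0, -5), (-1, -5), (-2, -5)])
Fold: move[4]->R => LDRDRDDLL (positions: [(0, 0), (-1, 0), (-1, -1), (0, -1), (0, -2), (1, -2), (1, -3), (1, -4), (0, -4), (-1, -4)])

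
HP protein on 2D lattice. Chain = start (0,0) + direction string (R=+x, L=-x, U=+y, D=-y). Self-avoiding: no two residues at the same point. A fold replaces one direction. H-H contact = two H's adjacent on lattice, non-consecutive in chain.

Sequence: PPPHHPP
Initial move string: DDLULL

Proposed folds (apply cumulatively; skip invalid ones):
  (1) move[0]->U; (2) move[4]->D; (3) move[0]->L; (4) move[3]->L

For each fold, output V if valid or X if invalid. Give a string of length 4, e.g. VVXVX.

Answer: XXVV

Derivation:
Initial: DDLULL -> [(0, 0), (0, -1), (0, -2), (-1, -2), (-1, -1), (-2, -1), (-3, -1)]
Fold 1: move[0]->U => UDLULL INVALID (collision), skipped
Fold 2: move[4]->D => DDLUDL INVALID (collision), skipped
Fold 3: move[0]->L => LDLULL VALID
Fold 4: move[3]->L => LDLLLL VALID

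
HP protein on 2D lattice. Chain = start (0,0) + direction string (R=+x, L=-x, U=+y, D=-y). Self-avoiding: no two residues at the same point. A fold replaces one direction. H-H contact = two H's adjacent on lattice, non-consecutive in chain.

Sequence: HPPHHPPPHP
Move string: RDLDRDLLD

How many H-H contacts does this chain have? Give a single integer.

Positions: [(0, 0), (1, 0), (1, -1), (0, -1), (0, -2), (1, -2), (1, -3), (0, -3), (-1, -3), (-1, -4)]
H-H contact: residue 0 @(0,0) - residue 3 @(0, -1)

Answer: 1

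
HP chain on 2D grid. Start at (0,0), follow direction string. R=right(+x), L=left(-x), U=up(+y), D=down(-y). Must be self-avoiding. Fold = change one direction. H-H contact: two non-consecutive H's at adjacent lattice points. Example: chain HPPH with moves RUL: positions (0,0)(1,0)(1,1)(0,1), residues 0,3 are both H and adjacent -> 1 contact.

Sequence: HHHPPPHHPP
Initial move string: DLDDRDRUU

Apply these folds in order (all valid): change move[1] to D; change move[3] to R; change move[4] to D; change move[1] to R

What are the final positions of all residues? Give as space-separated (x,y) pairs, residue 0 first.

Answer: (0,0) (0,-1) (1,-1) (1,-2) (2,-2) (2,-3) (2,-4) (3,-4) (3,-3) (3,-2)

Derivation:
Initial moves: DLDDRDRUU
Fold: move[1]->D => DDDDRDRUU (positions: [(0, 0), (0, -1), (0, -2), (0, -3), (0, -4), (1, -4), (1, -5), (2, -5), (2, -4), (2, -3)])
Fold: move[3]->R => DDDRRDRUU (positions: [(0, 0), (0, -1), (0, -2), (0, -3), (1, -3), (2, -3), (2, -4), (3, -4), (3, -3), (3, -2)])
Fold: move[4]->D => DDDRDDRUU (positions: [(0, 0), (0, -1), (0, -2), (0, -3), (1, -3), (1, -4), (1, -5), (2, -5), (2, -4), (2, -3)])
Fold: move[1]->R => DRDRDDRUU (positions: [(0, 0), (0, -1), (1, -1), (1, -2), (2, -2), (2, -3), (2, -4), (3, -4), (3, -3), (3, -2)])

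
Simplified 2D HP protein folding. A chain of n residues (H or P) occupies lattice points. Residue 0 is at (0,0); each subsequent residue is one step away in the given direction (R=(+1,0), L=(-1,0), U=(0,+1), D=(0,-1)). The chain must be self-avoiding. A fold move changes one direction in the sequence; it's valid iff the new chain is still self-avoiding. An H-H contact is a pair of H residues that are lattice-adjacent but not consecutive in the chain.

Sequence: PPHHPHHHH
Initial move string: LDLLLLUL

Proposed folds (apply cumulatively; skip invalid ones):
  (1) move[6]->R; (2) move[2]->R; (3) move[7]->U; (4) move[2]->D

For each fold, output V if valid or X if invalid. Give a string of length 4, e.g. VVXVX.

Initial: LDLLLLUL -> [(0, 0), (-1, 0), (-1, -1), (-2, -1), (-3, -1), (-4, -1), (-5, -1), (-5, 0), (-6, 0)]
Fold 1: move[6]->R => LDLLLLRL INVALID (collision), skipped
Fold 2: move[2]->R => LDRLLLUL INVALID (collision), skipped
Fold 3: move[7]->U => LDLLLLUU VALID
Fold 4: move[2]->D => LDDLLLUU VALID

Answer: XXVV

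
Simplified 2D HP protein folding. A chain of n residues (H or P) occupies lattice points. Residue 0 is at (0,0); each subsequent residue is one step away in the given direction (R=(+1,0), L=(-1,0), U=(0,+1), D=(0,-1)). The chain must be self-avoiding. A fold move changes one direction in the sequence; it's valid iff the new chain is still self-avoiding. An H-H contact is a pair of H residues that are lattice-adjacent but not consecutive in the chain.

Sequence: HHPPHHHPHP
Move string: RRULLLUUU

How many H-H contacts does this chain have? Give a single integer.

Answer: 2

Derivation:
Positions: [(0, 0), (1, 0), (2, 0), (2, 1), (1, 1), (0, 1), (-1, 1), (-1, 2), (-1, 3), (-1, 4)]
H-H contact: residue 0 @(0,0) - residue 5 @(0, 1)
H-H contact: residue 1 @(1,0) - residue 4 @(1, 1)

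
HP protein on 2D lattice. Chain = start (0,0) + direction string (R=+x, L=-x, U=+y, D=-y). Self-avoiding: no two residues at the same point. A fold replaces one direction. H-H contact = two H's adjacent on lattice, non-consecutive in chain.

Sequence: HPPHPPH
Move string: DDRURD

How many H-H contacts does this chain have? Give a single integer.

Positions: [(0, 0), (0, -1), (0, -2), (1, -2), (1, -1), (2, -1), (2, -2)]
H-H contact: residue 3 @(1,-2) - residue 6 @(2, -2)

Answer: 1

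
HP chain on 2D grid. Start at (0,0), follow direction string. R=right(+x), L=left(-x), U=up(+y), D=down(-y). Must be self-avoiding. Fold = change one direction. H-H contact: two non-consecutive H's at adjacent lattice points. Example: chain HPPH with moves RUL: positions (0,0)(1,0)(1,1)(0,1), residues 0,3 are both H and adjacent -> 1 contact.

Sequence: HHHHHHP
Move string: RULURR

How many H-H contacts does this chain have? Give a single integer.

Answer: 2

Derivation:
Positions: [(0, 0), (1, 0), (1, 1), (0, 1), (0, 2), (1, 2), (2, 2)]
H-H contact: residue 0 @(0,0) - residue 3 @(0, 1)
H-H contact: residue 2 @(1,1) - residue 5 @(1, 2)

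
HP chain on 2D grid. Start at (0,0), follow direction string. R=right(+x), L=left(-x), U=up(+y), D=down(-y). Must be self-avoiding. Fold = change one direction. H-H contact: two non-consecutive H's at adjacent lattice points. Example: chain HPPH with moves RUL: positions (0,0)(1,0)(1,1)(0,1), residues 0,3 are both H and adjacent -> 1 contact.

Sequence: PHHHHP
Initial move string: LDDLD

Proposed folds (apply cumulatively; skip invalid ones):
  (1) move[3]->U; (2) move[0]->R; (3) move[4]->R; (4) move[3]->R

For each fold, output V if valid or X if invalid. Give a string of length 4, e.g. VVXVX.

Answer: XVXV

Derivation:
Initial: LDDLD -> [(0, 0), (-1, 0), (-1, -1), (-1, -2), (-2, -2), (-2, -3)]
Fold 1: move[3]->U => LDDUD INVALID (collision), skipped
Fold 2: move[0]->R => RDDLD VALID
Fold 3: move[4]->R => RDDLR INVALID (collision), skipped
Fold 4: move[3]->R => RDDRD VALID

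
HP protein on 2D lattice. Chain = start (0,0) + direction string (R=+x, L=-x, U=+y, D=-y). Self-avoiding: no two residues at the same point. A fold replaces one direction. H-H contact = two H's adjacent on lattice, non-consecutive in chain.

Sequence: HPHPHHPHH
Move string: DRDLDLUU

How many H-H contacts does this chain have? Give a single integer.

Positions: [(0, 0), (0, -1), (1, -1), (1, -2), (0, -2), (0, -3), (-1, -3), (-1, -2), (-1, -1)]
H-H contact: residue 4 @(0,-2) - residue 7 @(-1, -2)

Answer: 1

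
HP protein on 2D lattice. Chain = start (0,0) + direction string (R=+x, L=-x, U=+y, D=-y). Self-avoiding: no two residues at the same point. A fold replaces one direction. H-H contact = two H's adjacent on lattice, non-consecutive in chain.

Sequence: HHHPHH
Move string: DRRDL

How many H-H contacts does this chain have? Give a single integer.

Positions: [(0, 0), (0, -1), (1, -1), (2, -1), (2, -2), (1, -2)]
H-H contact: residue 2 @(1,-1) - residue 5 @(1, -2)

Answer: 1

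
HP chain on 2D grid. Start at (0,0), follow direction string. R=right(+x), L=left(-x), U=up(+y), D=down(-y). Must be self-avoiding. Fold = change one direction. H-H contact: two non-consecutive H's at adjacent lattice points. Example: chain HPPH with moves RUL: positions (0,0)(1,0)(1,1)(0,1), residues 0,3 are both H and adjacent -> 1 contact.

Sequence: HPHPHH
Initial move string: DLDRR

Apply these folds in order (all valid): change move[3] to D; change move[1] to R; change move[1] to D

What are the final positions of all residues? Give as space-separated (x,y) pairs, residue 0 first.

Answer: (0,0) (0,-1) (0,-2) (0,-3) (0,-4) (1,-4)

Derivation:
Initial moves: DLDRR
Fold: move[3]->D => DLDDR (positions: [(0, 0), (0, -1), (-1, -1), (-1, -2), (-1, -3), (0, -3)])
Fold: move[1]->R => DRDDR (positions: [(0, 0), (0, -1), (1, -1), (1, -2), (1, -3), (2, -3)])
Fold: move[1]->D => DDDDR (positions: [(0, 0), (0, -1), (0, -2), (0, -3), (0, -4), (1, -4)])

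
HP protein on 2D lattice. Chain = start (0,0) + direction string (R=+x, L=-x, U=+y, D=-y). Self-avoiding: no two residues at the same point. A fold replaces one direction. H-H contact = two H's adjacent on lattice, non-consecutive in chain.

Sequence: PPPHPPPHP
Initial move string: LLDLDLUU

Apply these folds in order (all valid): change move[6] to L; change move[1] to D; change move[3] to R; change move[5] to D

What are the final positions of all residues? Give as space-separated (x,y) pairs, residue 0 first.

Initial moves: LLDLDLUU
Fold: move[6]->L => LLDLDLLU (positions: [(0, 0), (-1, 0), (-2, 0), (-2, -1), (-3, -1), (-3, -2), (-4, -2), (-5, -2), (-5, -1)])
Fold: move[1]->D => LDDLDLLU (positions: [(0, 0), (-1, 0), (-1, -1), (-1, -2), (-2, -2), (-2, -3), (-3, -3), (-4, -3), (-4, -2)])
Fold: move[3]->R => LDDRDLLU (positions: [(0, 0), (-1, 0), (-1, -1), (-1, -2), (0, -2), (0, -3), (-1, -3), (-2, -3), (-2, -2)])
Fold: move[5]->D => LDDRDDLU (positions: [(0, 0), (-1, 0), (-1, -1), (-1, -2), (0, -2), (0, -3), (0, -4), (-1, -4), (-1, -3)])

Answer: (0,0) (-1,0) (-1,-1) (-1,-2) (0,-2) (0,-3) (0,-4) (-1,-4) (-1,-3)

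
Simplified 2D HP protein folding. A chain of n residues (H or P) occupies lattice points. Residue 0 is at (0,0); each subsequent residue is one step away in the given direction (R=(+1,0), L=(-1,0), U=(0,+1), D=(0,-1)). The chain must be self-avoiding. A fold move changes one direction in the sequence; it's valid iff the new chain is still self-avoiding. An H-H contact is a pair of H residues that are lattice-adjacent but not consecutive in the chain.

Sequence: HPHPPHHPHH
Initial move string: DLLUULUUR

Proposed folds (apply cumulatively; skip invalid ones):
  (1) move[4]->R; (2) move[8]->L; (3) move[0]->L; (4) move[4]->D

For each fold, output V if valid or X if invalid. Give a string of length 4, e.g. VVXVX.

Initial: DLLUULUUR -> [(0, 0), (0, -1), (-1, -1), (-2, -1), (-2, 0), (-2, 1), (-3, 1), (-3, 2), (-3, 3), (-2, 3)]
Fold 1: move[4]->R => DLLURLUUR INVALID (collision), skipped
Fold 2: move[8]->L => DLLUULUUL VALID
Fold 3: move[0]->L => LLLUULUUL VALID
Fold 4: move[4]->D => LLLUDLUUL INVALID (collision), skipped

Answer: XVVX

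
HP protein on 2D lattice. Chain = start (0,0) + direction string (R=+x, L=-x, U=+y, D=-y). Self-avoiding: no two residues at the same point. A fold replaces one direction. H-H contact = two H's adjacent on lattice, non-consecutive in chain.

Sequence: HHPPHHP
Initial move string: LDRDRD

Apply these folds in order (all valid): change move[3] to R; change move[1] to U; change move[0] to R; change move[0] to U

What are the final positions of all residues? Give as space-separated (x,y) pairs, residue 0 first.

Answer: (0,0) (0,1) (0,2) (1,2) (2,2) (3,2) (3,1)

Derivation:
Initial moves: LDRDRD
Fold: move[3]->R => LDRRRD (positions: [(0, 0), (-1, 0), (-1, -1), (0, -1), (1, -1), (2, -1), (2, -2)])
Fold: move[1]->U => LURRRD (positions: [(0, 0), (-1, 0), (-1, 1), (0, 1), (1, 1), (2, 1), (2, 0)])
Fold: move[0]->R => RURRRD (positions: [(0, 0), (1, 0), (1, 1), (2, 1), (3, 1), (4, 1), (4, 0)])
Fold: move[0]->U => UURRRD (positions: [(0, 0), (0, 1), (0, 2), (1, 2), (2, 2), (3, 2), (3, 1)])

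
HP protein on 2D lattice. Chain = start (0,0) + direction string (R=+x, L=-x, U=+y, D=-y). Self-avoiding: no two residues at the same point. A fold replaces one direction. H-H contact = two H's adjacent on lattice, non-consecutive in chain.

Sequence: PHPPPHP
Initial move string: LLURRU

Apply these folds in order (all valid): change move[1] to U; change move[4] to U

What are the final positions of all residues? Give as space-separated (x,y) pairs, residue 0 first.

Initial moves: LLURRU
Fold: move[1]->U => LUURRU (positions: [(0, 0), (-1, 0), (-1, 1), (-1, 2), (0, 2), (1, 2), (1, 3)])
Fold: move[4]->U => LUURUU (positions: [(0, 0), (-1, 0), (-1, 1), (-1, 2), (0, 2), (0, 3), (0, 4)])

Answer: (0,0) (-1,0) (-1,1) (-1,2) (0,2) (0,3) (0,4)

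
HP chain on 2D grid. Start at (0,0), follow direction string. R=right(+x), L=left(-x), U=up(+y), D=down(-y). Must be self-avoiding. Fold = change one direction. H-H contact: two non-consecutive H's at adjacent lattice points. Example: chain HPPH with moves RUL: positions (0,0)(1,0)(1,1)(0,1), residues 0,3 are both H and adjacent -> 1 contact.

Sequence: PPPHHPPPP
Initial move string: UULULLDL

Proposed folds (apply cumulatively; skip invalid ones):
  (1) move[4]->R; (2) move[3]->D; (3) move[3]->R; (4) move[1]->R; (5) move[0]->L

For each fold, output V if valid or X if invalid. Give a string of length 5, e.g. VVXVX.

Answer: XVXXV

Derivation:
Initial: UULULLDL -> [(0, 0), (0, 1), (0, 2), (-1, 2), (-1, 3), (-2, 3), (-3, 3), (-3, 2), (-4, 2)]
Fold 1: move[4]->R => UULURLDL INVALID (collision), skipped
Fold 2: move[3]->D => UULDLLDL VALID
Fold 3: move[3]->R => UULRLLDL INVALID (collision), skipped
Fold 4: move[1]->R => URLDLLDL INVALID (collision), skipped
Fold 5: move[0]->L => LULDLLDL VALID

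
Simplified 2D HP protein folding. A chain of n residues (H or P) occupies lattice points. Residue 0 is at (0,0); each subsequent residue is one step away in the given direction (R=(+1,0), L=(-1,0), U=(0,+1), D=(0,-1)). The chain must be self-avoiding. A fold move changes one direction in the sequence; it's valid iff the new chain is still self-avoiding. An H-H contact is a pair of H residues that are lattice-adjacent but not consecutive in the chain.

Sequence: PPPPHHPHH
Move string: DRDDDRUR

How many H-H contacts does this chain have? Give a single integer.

Answer: 1

Derivation:
Positions: [(0, 0), (0, -1), (1, -1), (1, -2), (1, -3), (1, -4), (2, -4), (2, -3), (3, -3)]
H-H contact: residue 4 @(1,-3) - residue 7 @(2, -3)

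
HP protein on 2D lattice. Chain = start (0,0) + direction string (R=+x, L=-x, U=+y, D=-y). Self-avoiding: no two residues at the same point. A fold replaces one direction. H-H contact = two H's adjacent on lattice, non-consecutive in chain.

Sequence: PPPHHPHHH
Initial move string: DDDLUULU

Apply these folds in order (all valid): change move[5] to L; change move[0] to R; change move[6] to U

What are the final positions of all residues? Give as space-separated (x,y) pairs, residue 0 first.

Answer: (0,0) (1,0) (1,-1) (1,-2) (0,-2) (0,-1) (-1,-1) (-1,0) (-1,1)

Derivation:
Initial moves: DDDLUULU
Fold: move[5]->L => DDDLULLU (positions: [(0, 0), (0, -1), (0, -2), (0, -3), (-1, -3), (-1, -2), (-2, -2), (-3, -2), (-3, -1)])
Fold: move[0]->R => RDDLULLU (positions: [(0, 0), (1, 0), (1, -1), (1, -2), (0, -2), (0, -1), (-1, -1), (-2, -1), (-2, 0)])
Fold: move[6]->U => RDDLULUU (positions: [(0, 0), (1, 0), (1, -1), (1, -2), (0, -2), (0, -1), (-1, -1), (-1, 0), (-1, 1)])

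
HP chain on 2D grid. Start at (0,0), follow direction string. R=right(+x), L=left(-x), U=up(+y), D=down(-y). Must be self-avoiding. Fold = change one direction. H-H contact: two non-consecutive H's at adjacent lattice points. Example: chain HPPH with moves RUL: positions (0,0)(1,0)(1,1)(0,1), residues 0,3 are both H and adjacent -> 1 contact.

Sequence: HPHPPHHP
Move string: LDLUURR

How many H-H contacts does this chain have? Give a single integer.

Positions: [(0, 0), (-1, 0), (-1, -1), (-2, -1), (-2, 0), (-2, 1), (-1, 1), (0, 1)]
No H-H contacts found.

Answer: 0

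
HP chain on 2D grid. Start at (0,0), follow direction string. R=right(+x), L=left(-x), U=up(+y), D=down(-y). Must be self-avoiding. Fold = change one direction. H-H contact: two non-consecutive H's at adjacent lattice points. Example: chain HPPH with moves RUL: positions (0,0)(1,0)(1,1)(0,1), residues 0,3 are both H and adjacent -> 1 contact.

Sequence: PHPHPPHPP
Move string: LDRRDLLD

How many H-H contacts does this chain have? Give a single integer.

Answer: 1

Derivation:
Positions: [(0, 0), (-1, 0), (-1, -1), (0, -1), (1, -1), (1, -2), (0, -2), (-1, -2), (-1, -3)]
H-H contact: residue 3 @(0,-1) - residue 6 @(0, -2)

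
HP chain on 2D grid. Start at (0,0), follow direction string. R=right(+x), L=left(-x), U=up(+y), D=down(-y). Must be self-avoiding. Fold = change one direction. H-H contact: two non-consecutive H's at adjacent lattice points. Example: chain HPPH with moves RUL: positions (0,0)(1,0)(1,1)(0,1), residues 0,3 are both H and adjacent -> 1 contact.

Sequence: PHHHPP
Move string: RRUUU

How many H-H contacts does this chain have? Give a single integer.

Positions: [(0, 0), (1, 0), (2, 0), (2, 1), (2, 2), (2, 3)]
No H-H contacts found.

Answer: 0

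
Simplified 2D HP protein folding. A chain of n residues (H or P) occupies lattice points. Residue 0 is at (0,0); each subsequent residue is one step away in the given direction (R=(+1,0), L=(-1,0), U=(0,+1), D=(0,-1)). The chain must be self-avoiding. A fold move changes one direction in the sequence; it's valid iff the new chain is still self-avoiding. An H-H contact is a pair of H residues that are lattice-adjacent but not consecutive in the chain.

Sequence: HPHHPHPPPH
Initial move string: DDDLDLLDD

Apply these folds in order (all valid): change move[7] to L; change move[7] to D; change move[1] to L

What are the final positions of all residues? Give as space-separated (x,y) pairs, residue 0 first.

Answer: (0,0) (0,-1) (-1,-1) (-1,-2) (-2,-2) (-2,-3) (-3,-3) (-4,-3) (-4,-4) (-4,-5)

Derivation:
Initial moves: DDDLDLLDD
Fold: move[7]->L => DDDLDLLLD (positions: [(0, 0), (0, -1), (0, -2), (0, -3), (-1, -3), (-1, -4), (-2, -4), (-3, -4), (-4, -4), (-4, -5)])
Fold: move[7]->D => DDDLDLLDD (positions: [(0, 0), (0, -1), (0, -2), (0, -3), (-1, -3), (-1, -4), (-2, -4), (-3, -4), (-3, -5), (-3, -6)])
Fold: move[1]->L => DLDLDLLDD (positions: [(0, 0), (0, -1), (-1, -1), (-1, -2), (-2, -2), (-2, -3), (-3, -3), (-4, -3), (-4, -4), (-4, -5)])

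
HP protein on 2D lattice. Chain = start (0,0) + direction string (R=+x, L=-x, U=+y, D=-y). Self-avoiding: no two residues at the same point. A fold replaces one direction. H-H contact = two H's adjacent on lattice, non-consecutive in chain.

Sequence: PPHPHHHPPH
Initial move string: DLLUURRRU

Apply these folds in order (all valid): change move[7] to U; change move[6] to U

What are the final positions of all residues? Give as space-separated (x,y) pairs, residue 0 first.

Answer: (0,0) (0,-1) (-1,-1) (-2,-1) (-2,0) (-2,1) (-1,1) (-1,2) (-1,3) (-1,4)

Derivation:
Initial moves: DLLUURRRU
Fold: move[7]->U => DLLUURRUU (positions: [(0, 0), (0, -1), (-1, -1), (-2, -1), (-2, 0), (-2, 1), (-1, 1), (0, 1), (0, 2), (0, 3)])
Fold: move[6]->U => DLLUURUUU (positions: [(0, 0), (0, -1), (-1, -1), (-2, -1), (-2, 0), (-2, 1), (-1, 1), (-1, 2), (-1, 3), (-1, 4)])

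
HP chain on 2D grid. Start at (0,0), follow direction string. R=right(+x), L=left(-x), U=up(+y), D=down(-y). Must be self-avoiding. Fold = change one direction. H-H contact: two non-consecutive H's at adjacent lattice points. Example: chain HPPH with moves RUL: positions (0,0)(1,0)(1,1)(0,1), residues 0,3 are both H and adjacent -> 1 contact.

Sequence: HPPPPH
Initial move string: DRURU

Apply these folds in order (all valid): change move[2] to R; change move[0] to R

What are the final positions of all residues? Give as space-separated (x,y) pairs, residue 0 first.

Answer: (0,0) (1,0) (2,0) (3,0) (4,0) (4,1)

Derivation:
Initial moves: DRURU
Fold: move[2]->R => DRRRU (positions: [(0, 0), (0, -1), (1, -1), (2, -1), (3, -1), (3, 0)])
Fold: move[0]->R => RRRRU (positions: [(0, 0), (1, 0), (2, 0), (3, 0), (4, 0), (4, 1)])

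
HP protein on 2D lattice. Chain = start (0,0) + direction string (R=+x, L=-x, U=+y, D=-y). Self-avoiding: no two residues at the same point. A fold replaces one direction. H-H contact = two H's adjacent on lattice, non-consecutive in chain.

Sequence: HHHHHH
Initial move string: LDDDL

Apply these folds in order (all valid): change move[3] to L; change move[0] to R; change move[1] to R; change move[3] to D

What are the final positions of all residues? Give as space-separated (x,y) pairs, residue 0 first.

Answer: (0,0) (1,0) (2,0) (2,-1) (2,-2) (1,-2)

Derivation:
Initial moves: LDDDL
Fold: move[3]->L => LDDLL (positions: [(0, 0), (-1, 0), (-1, -1), (-1, -2), (-2, -2), (-3, -2)])
Fold: move[0]->R => RDDLL (positions: [(0, 0), (1, 0), (1, -1), (1, -2), (0, -2), (-1, -2)])
Fold: move[1]->R => RRDLL (positions: [(0, 0), (1, 0), (2, 0), (2, -1), (1, -1), (0, -1)])
Fold: move[3]->D => RRDDL (positions: [(0, 0), (1, 0), (2, 0), (2, -1), (2, -2), (1, -2)])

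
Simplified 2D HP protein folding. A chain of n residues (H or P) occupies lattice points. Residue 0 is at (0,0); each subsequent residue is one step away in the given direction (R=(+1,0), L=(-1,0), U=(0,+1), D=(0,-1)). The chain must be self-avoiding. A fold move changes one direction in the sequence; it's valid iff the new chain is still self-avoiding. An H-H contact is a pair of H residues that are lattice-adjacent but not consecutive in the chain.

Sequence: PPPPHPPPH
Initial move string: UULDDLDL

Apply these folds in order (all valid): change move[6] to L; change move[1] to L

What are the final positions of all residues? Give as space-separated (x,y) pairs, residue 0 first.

Answer: (0,0) (0,1) (-1,1) (-2,1) (-2,0) (-2,-1) (-3,-1) (-4,-1) (-5,-1)

Derivation:
Initial moves: UULDDLDL
Fold: move[6]->L => UULDDLLL (positions: [(0, 0), (0, 1), (0, 2), (-1, 2), (-1, 1), (-1, 0), (-2, 0), (-3, 0), (-4, 0)])
Fold: move[1]->L => ULLDDLLL (positions: [(0, 0), (0, 1), (-1, 1), (-2, 1), (-2, 0), (-2, -1), (-3, -1), (-4, -1), (-5, -1)])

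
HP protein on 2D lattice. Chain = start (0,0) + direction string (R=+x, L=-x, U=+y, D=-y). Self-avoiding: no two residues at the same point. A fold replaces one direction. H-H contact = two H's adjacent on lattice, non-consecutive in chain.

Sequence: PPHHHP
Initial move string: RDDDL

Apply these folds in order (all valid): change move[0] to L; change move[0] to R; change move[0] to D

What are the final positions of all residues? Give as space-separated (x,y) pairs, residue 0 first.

Answer: (0,0) (0,-1) (0,-2) (0,-3) (0,-4) (-1,-4)

Derivation:
Initial moves: RDDDL
Fold: move[0]->L => LDDDL (positions: [(0, 0), (-1, 0), (-1, -1), (-1, -2), (-1, -3), (-2, -3)])
Fold: move[0]->R => RDDDL (positions: [(0, 0), (1, 0), (1, -1), (1, -2), (1, -3), (0, -3)])
Fold: move[0]->D => DDDDL (positions: [(0, 0), (0, -1), (0, -2), (0, -3), (0, -4), (-1, -4)])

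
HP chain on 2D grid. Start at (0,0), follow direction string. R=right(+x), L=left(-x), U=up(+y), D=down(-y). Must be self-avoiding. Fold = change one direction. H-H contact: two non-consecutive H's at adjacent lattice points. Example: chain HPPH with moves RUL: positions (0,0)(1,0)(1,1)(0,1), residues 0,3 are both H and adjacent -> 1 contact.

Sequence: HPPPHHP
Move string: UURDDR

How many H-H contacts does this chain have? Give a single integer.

Answer: 1

Derivation:
Positions: [(0, 0), (0, 1), (0, 2), (1, 2), (1, 1), (1, 0), (2, 0)]
H-H contact: residue 0 @(0,0) - residue 5 @(1, 0)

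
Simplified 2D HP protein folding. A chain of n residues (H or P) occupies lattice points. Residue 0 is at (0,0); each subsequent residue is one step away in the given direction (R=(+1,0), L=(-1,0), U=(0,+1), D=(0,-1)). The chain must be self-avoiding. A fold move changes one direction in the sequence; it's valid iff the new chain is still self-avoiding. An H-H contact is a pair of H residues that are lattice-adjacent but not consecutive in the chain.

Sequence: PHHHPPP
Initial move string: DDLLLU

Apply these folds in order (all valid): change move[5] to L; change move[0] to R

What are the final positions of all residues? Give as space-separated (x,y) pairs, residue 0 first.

Initial moves: DDLLLU
Fold: move[5]->L => DDLLLL (positions: [(0, 0), (0, -1), (0, -2), (-1, -2), (-2, -2), (-3, -2), (-4, -2)])
Fold: move[0]->R => RDLLLL (positions: [(0, 0), (1, 0), (1, -1), (0, -1), (-1, -1), (-2, -1), (-3, -1)])

Answer: (0,0) (1,0) (1,-1) (0,-1) (-1,-1) (-2,-1) (-3,-1)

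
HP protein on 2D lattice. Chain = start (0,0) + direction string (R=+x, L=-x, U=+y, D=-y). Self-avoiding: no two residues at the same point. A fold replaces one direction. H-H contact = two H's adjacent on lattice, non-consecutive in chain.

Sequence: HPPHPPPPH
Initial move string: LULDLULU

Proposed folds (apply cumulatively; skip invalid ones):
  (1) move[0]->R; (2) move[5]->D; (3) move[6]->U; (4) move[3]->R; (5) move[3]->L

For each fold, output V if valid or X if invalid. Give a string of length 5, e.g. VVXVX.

Answer: XVXXV

Derivation:
Initial: LULDLULU -> [(0, 0), (-1, 0), (-1, 1), (-2, 1), (-2, 0), (-3, 0), (-3, 1), (-4, 1), (-4, 2)]
Fold 1: move[0]->R => RULDLULU INVALID (collision), skipped
Fold 2: move[5]->D => LULDLDLU VALID
Fold 3: move[6]->U => LULDLDUU INVALID (collision), skipped
Fold 4: move[3]->R => LULRLDLU INVALID (collision), skipped
Fold 5: move[3]->L => LULLLDLU VALID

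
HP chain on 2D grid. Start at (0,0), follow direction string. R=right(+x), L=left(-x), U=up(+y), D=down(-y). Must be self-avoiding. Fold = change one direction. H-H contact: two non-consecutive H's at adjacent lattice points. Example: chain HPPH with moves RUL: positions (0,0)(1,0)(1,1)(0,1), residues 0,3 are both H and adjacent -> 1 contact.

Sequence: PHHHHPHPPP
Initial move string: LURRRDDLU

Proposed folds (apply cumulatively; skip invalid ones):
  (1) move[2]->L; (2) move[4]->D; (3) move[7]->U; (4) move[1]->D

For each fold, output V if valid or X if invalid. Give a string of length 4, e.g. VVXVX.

Answer: XVXV

Derivation:
Initial: LURRRDDLU -> [(0, 0), (-1, 0), (-1, 1), (0, 1), (1, 1), (2, 1), (2, 0), (2, -1), (1, -1), (1, 0)]
Fold 1: move[2]->L => LULRRDDLU INVALID (collision), skipped
Fold 2: move[4]->D => LURRDDDLU VALID
Fold 3: move[7]->U => LURRDDDUU INVALID (collision), skipped
Fold 4: move[1]->D => LDRRDDDLU VALID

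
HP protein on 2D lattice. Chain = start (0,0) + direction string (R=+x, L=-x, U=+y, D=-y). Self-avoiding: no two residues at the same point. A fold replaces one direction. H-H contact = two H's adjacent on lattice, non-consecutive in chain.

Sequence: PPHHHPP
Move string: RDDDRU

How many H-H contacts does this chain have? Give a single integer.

Positions: [(0, 0), (1, 0), (1, -1), (1, -2), (1, -3), (2, -3), (2, -2)]
No H-H contacts found.

Answer: 0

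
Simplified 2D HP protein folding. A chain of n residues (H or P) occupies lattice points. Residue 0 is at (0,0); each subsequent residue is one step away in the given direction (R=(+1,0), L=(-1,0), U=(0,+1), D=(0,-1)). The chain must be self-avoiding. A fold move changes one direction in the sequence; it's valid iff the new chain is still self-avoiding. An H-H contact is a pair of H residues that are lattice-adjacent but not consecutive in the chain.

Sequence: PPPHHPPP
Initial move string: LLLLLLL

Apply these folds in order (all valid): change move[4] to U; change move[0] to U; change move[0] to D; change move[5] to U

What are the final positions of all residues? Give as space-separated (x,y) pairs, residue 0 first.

Answer: (0,0) (0,-1) (-1,-1) (-2,-1) (-3,-1) (-3,0) (-3,1) (-4,1)

Derivation:
Initial moves: LLLLLLL
Fold: move[4]->U => LLLLULL (positions: [(0, 0), (-1, 0), (-2, 0), (-3, 0), (-4, 0), (-4, 1), (-5, 1), (-6, 1)])
Fold: move[0]->U => ULLLULL (positions: [(0, 0), (0, 1), (-1, 1), (-2, 1), (-3, 1), (-3, 2), (-4, 2), (-5, 2)])
Fold: move[0]->D => DLLLULL (positions: [(0, 0), (0, -1), (-1, -1), (-2, -1), (-3, -1), (-3, 0), (-4, 0), (-5, 0)])
Fold: move[5]->U => DLLLUUL (positions: [(0, 0), (0, -1), (-1, -1), (-2, -1), (-3, -1), (-3, 0), (-3, 1), (-4, 1)])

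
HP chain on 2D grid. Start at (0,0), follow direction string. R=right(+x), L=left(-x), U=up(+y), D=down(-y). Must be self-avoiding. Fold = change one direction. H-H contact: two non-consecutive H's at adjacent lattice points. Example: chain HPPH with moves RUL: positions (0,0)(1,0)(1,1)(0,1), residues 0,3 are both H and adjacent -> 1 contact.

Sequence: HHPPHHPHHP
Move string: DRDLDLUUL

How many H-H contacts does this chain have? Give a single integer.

Positions: [(0, 0), (0, -1), (1, -1), (1, -2), (0, -2), (0, -3), (-1, -3), (-1, -2), (-1, -1), (-2, -1)]
H-H contact: residue 1 @(0,-1) - residue 8 @(-1, -1)
H-H contact: residue 1 @(0,-1) - residue 4 @(0, -2)
H-H contact: residue 4 @(0,-2) - residue 7 @(-1, -2)

Answer: 3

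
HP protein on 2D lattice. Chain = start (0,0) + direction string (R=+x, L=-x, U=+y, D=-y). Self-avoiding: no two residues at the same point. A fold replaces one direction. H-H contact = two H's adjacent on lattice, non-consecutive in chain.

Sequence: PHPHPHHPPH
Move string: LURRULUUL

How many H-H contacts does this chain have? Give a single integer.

Answer: 1

Derivation:
Positions: [(0, 0), (-1, 0), (-1, 1), (0, 1), (1, 1), (1, 2), (0, 2), (0, 3), (0, 4), (-1, 4)]
H-H contact: residue 3 @(0,1) - residue 6 @(0, 2)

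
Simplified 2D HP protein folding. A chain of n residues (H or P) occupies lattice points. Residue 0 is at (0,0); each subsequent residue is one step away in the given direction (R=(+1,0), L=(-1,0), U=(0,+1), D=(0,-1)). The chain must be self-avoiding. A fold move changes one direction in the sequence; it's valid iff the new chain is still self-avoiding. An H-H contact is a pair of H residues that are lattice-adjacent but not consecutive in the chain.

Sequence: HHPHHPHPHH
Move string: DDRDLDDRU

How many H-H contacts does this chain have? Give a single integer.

Positions: [(0, 0), (0, -1), (0, -2), (1, -2), (1, -3), (0, -3), (0, -4), (0, -5), (1, -5), (1, -4)]
H-H contact: residue 4 @(1,-3) - residue 9 @(1, -4)
H-H contact: residue 6 @(0,-4) - residue 9 @(1, -4)

Answer: 2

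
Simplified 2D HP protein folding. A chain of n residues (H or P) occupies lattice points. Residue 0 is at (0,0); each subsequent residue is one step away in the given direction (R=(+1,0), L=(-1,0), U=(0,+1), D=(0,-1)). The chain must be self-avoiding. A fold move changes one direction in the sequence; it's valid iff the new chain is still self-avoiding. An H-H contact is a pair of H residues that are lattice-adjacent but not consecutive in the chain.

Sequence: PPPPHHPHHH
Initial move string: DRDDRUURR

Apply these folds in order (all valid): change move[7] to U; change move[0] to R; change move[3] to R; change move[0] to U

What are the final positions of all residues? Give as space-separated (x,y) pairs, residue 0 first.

Answer: (0,0) (0,1) (1,1) (1,0) (2,0) (3,0) (3,1) (3,2) (3,3) (4,3)

Derivation:
Initial moves: DRDDRUURR
Fold: move[7]->U => DRDDRUUUR (positions: [(0, 0), (0, -1), (1, -1), (1, -2), (1, -3), (2, -3), (2, -2), (2, -1), (2, 0), (3, 0)])
Fold: move[0]->R => RRDDRUUUR (positions: [(0, 0), (1, 0), (2, 0), (2, -1), (2, -2), (3, -2), (3, -1), (3, 0), (3, 1), (4, 1)])
Fold: move[3]->R => RRDRRUUUR (positions: [(0, 0), (1, 0), (2, 0), (2, -1), (3, -1), (4, -1), (4, 0), (4, 1), (4, 2), (5, 2)])
Fold: move[0]->U => URDRRUUUR (positions: [(0, 0), (0, 1), (1, 1), (1, 0), (2, 0), (3, 0), (3, 1), (3, 2), (3, 3), (4, 3)])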